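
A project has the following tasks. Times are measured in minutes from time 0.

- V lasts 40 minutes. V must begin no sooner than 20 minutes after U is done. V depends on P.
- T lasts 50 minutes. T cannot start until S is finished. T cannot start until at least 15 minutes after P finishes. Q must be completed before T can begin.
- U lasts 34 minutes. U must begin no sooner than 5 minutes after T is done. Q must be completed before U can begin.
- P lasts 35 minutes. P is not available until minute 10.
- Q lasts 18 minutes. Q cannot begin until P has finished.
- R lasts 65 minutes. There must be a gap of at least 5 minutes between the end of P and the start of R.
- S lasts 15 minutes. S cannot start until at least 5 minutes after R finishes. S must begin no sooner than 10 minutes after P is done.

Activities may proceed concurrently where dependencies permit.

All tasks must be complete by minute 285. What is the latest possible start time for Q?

118

V has no dependents, so it just needs to finish by minute 285. Starting by 285 − 40 = minute 245 achieves that.
Since V (must start by minute 245, minus 20-minute gap → minute 225) depends on it, U must finish by minute 225. Backing off its 34-minute duration gives a latest start of minute 191.
T feeds into U (must start by minute 191, minus 5-minute gap → minute 186); so T must finish by minute 186 and therefore start by minute 136.
Q feeds T (must start by minute 136); U (must start by minute 191). Taking the minimum, Q must finish by minute 136 and start by 136 − 18 = minute 118.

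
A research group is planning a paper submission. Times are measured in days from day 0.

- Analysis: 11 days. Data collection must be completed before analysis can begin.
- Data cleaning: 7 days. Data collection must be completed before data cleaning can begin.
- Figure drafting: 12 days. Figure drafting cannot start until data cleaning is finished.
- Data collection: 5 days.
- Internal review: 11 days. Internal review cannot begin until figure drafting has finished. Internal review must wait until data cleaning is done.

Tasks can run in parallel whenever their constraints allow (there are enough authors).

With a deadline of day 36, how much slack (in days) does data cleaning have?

Data collection has no prerequisites, so it starts at day 0 and finishes at day 5.
After data collection (finishes day 5), data cleaning can start at day 5 and finishes at day 12.

Working backward from the deadline:
Nothing follows internal review; the deadline of day 36 is its only limit. It must start by 36 − 11 = day 25.
Figure drafting feeds into internal review (must start by day 25); so figure drafting must finish by day 25 and therefore start by day 13.
Data cleaning feeds figure drafting (must start by day 13); internal review (must start by day 25). Taking the minimum, data cleaning must finish by day 13 and start by 13 − 7 = day 6.
So data cleaning can start as early as day 5 and as late as day 6, giving 6 − 5 = 1 day of slack.

1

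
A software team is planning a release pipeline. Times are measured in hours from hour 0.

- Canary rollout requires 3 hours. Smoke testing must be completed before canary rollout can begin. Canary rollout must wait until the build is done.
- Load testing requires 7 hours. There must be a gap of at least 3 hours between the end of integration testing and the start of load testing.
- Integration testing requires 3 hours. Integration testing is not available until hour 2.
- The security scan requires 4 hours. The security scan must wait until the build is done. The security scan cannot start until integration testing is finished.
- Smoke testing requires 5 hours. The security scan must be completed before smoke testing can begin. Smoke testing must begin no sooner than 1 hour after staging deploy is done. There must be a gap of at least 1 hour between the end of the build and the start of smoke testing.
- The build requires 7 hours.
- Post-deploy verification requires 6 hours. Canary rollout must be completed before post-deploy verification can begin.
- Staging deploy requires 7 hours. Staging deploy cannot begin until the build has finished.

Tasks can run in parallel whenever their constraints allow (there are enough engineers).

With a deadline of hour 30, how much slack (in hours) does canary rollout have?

1

Integration testing waits on its own release at hour 2, so it starts at hour 2 and finishes at 2 + 3 = hour 5.
The build has no prerequisites, so it starts at hour 0 and finishes at hour 7.
Staging deploy cannot begin until the build (finishes hour 7). It runs from hour 7 to 7 + 7 = hour 14.
The security scan cannot start until the build (finishes hour 7); integration testing (finishes hour 5). The controlling bound is hour 7, so the security scan finishes at 7 + 4 = hour 11.
Smoke testing cannot start until the security scan (finishes hour 11); staging deploy (finishes hour 14, plus 1-hour gap → hour 15); the build (finishes hour 7, plus 1-hour gap → hour 8). The controlling bound is hour 15, so smoke testing finishes at 15 + 5 = hour 20.
For canary rollout: smoke testing (finishes hour 20); the build (finishes hour 7). Taking the maximum gives a start of hour 20, and it finishes at 20 + 3 = hour 23.

Working backward from the deadline:
Post-deploy verification has no dependents, so it just needs to finish by hour 30. Starting by 30 − 6 = hour 24 achieves that.
Canary rollout has to be done before post-deploy verification (must start by hour 24). That means finishing by hour 24, i.e. starting by 24 − 3 = hour 21.
So canary rollout can start as early as hour 20 and as late as hour 21, giving 21 − 20 = 1 hour of slack.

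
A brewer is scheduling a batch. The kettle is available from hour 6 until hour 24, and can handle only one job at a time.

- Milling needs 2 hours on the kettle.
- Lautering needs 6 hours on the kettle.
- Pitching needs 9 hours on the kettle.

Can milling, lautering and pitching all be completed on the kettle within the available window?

Yes

The kettle window is 24 − 6 = 18 hours.
Running back to back, the jobs need 2 + 6 + 9 = 17 hours on the kettle.
Since 17 ≤ 18, they fit within the window.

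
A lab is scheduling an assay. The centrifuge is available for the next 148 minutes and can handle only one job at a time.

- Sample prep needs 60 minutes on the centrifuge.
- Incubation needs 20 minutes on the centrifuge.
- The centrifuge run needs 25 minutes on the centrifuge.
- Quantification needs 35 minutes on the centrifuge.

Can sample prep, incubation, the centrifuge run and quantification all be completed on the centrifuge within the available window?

Running back to back, the jobs need 60 + 20 + 25 + 35 = 140 minutes on the centrifuge.
Since 140 ≤ 148, they fit within the window.

Yes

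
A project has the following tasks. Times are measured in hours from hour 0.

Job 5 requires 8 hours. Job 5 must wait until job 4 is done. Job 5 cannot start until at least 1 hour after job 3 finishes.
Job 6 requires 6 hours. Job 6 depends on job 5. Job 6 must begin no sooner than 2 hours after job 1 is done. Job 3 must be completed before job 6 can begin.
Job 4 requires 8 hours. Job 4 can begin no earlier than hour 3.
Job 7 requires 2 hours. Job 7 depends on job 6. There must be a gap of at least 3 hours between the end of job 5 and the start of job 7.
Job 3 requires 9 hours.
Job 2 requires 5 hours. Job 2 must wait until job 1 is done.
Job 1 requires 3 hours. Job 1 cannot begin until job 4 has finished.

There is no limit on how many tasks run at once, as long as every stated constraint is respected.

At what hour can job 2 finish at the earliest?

After its own release at hour 3, job 4 can start at hour 3 and finishes at hour 11.
After job 4 (finishes hour 11), job 1 can start at hour 11 and finishes at hour 14.
Job 2 cannot begin until job 1 (finishes hour 14). It runs from hour 14 to 14 + 5 = hour 19.

19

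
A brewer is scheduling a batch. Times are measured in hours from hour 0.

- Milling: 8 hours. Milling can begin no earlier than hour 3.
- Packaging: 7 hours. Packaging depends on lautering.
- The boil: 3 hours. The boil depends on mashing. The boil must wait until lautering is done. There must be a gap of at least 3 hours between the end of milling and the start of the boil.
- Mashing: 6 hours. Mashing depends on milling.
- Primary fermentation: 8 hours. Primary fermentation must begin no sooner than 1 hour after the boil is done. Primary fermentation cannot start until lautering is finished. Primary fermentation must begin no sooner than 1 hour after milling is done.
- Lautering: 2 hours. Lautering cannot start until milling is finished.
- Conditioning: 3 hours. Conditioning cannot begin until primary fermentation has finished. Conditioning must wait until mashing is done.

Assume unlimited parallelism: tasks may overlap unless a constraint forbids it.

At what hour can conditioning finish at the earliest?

32

Milling cannot begin until its own release at hour 3. It runs from hour 3 to 3 + 8 = hour 11.
Lautering cannot begin until milling (finishes hour 11). It runs from hour 11 to 11 + 2 = hour 13.
Mashing waits on milling (finishes hour 11), so it starts at hour 11 and finishes at 11 + 6 = hour 17.
For the boil: mashing (finishes hour 17); lautering (finishes hour 13); milling (finishes hour 11, plus 3-hour gap → hour 14). Taking the maximum gives a start of hour 17, and it finishes at 17 + 3 = hour 20.
Primary fermentation needs all of the boil (finishes hour 20, plus 1-hour gap → hour 21); lautering (finishes hour 13); milling (finishes hour 11, plus 1-hour gap → hour 12). That puts its earliest start at hour 21; it finishes at 21 + 8 = hour 29.
Conditioning has to wait for primary fermentation (finishes hour 29); mashing (finishes hour 17). The latest of these is hour 29, so conditioning runs hour 29 to 29 + 3 = hour 32.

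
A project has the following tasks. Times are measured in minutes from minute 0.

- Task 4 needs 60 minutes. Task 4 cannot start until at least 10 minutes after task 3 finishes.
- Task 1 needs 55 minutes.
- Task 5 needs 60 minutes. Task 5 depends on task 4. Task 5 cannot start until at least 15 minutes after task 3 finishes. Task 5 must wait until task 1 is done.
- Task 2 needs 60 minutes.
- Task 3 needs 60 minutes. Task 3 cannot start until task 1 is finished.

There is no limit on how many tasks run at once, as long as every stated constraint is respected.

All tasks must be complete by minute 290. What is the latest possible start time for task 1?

45

To finish by minute 290, task 5 (duration 60) must start no later than minute 230.
Since task 5 (must start by minute 230) depends on it, task 4 must finish by minute 230. Backing off its 60-minute duration gives a latest start of minute 170.
For task 3: task 4 (must start by minute 170, minus 10-minute gap → minute 160); task 5 (must start by minute 230, minus 15-minute gap → minute 215). The most restrictive is minute 160; with a 60-minute duration, task 3 must start by minute 100.
Task 1 must finish in time for task 3 (must start by minute 100); task 5 (must start by minute 230). The tightest is minute 100, so task 1 must start by 100 − 55 = minute 45.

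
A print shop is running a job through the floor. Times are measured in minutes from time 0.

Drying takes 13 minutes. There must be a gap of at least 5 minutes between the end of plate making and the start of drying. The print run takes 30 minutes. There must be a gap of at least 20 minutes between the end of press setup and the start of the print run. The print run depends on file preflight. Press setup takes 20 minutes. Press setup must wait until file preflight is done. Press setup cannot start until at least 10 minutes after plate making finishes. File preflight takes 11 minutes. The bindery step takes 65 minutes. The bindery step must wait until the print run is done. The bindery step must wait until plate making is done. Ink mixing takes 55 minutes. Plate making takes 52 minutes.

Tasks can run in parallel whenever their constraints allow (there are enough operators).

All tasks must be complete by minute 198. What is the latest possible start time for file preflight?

The bindery step must finish by minute 198; it takes 65 minutes, so it must start by 198 − 65 = minute 133.
Since the bindery step (must start by minute 133) depends on it, the print run must finish by minute 133. Backing off its 30-minute duration gives a latest start of minute 103.
Since the print run (must start by minute 103, minus 20-minute gap → minute 83) depends on it, press setup must finish by minute 83. Backing off its 20-minute duration gives a latest start of minute 63.
For file preflight: press setup (must start by minute 63); the print run (must start by minute 103). The most restrictive is minute 63; with an 11-minute duration, file preflight must start by minute 52.

52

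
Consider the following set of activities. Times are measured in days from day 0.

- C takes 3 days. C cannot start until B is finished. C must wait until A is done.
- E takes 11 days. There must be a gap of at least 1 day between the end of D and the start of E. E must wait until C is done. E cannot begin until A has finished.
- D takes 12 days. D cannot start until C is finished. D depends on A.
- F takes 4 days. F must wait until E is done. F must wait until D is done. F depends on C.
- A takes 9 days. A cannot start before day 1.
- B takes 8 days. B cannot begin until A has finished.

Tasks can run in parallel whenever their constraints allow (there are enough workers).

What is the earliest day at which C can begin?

A waits on its own release at day 1, so it starts at day 1 and finishes at 1 + 9 = day 10.
B waits on A (finishes day 10), so it starts at day 10 and finishes at 10 + 8 = day 18.
C waits on B (finishes day 18); A (finishes day 10). The latest of these is day 18, which is the earliest C can start.

18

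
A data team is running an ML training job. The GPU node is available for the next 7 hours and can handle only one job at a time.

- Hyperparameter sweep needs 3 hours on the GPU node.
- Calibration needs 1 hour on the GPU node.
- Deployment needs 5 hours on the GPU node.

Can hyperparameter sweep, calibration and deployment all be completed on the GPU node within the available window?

No

Running back to back, the jobs need 3 + 1 + 5 = 9 hours on the GPU node.
Since 9 > 7, they cannot all fit.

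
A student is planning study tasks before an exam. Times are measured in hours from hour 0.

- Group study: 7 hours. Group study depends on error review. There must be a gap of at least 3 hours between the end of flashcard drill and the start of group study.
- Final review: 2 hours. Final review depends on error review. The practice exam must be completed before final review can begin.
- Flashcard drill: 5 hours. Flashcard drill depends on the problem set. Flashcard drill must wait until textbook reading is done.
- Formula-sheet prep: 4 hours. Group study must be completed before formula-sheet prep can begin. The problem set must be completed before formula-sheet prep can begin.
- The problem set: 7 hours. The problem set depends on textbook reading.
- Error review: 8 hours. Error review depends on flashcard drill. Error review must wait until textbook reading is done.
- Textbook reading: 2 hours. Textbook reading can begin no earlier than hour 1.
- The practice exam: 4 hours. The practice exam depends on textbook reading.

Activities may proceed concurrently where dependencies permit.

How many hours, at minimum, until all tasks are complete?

After its own release at hour 1, textbook reading can start at hour 1 and finishes at hour 3.
The practice exam cannot begin until textbook reading (finishes hour 3). It runs from hour 3 to 3 + 4 = hour 7.
After textbook reading (finishes hour 3), the problem set can start at hour 3 and finishes at hour 10.
Flashcard drill has to wait for the problem set (finishes hour 10); textbook reading (finishes hour 3). The latest of these is hour 10, so flashcard drill runs hour 10 to 10 + 5 = hour 15.
Error review needs all of flashcard drill (finishes hour 15); textbook reading (finishes hour 3). That puts its earliest start at hour 15; it finishes at 15 + 8 = hour 23.
Final review has to wait for error review (finishes hour 23); the practice exam (finishes hour 7). The latest of these is hour 23, so final review runs hour 23 to 23 + 2 = hour 25.
For group study: error review (finishes hour 23); flashcard drill (finishes hour 15, plus 3-hour gap → hour 18). Taking the maximum gives a start of hour 23, and it finishes at 23 + 7 = hour 30.
Formula-sheet prep has to wait for group study (finishes hour 30); the problem set (finishes hour 10). The latest of these is hour 30, so formula-sheet prep runs hour 30 to 30 + 4 = hour 34.
All tasks are finished once the last one completes. Finish times: Textbook reading at 3, The problem set at 10, Flashcard drill at 15, The practice exam at 7, Error review at 23, Group study at 30, Formula-sheet prep at 34, Final review at 25. The latest is hour 34.

34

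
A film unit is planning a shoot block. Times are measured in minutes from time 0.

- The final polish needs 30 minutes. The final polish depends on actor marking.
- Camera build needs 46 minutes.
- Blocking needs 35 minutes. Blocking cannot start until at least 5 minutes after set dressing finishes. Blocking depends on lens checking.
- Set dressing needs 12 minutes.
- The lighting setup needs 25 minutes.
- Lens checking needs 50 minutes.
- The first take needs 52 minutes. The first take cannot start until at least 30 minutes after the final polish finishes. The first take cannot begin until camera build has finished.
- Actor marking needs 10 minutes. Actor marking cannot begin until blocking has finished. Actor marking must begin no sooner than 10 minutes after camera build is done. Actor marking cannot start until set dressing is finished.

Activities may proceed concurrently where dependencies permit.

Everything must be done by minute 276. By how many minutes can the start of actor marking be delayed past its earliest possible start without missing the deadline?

Lens checking has no prerequisites, so it starts at minute 0 and finishes at minute 50.
Camera build has no prerequisites, so it starts at minute 0 and finishes at minute 46.
Nothing blocks set dressing, so it runs from minute 0 to minute 12.
Blocking needs all of set dressing (finishes minute 12, plus 5-minute gap → minute 17); lens checking (finishes minute 50). That puts its earliest start at minute 50; it finishes at 50 + 35 = minute 85.
Actor marking has to wait for blocking (finishes minute 85); camera build (finishes minute 46, plus 10-minute gap → minute 56); set dressing (finishes minute 12). The latest of these is minute 85, so actor marking runs minute 85 to 85 + 10 = minute 95.

Working backward from the deadline:
The first take has no dependents, so it just needs to finish by minute 276. Starting by 276 − 52 = minute 224 achieves that.
The final polish feeds into the first take (must start by minute 224, minus 30-minute gap → minute 194); so the final polish must finish by minute 194 and therefore start by minute 164.
Actor marking has to be done before the final polish (must start by minute 164). That means finishing by minute 164, i.e. starting by 164 − 10 = minute 154.
So actor marking can start as early as minute 85 and as late as minute 154, giving 154 − 85 = 69 minutes of slack.

69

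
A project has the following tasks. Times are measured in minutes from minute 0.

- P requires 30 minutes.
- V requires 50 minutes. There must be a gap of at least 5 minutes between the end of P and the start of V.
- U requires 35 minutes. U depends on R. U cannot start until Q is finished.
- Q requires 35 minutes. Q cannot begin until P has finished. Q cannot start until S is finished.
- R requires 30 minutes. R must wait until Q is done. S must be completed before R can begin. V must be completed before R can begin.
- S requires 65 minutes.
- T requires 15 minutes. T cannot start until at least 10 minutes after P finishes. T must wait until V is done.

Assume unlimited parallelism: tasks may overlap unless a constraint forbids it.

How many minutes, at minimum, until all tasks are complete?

S can start immediately at minute 0; it finishes at minute 65.
Nothing blocks P, so it runs from minute 0 to minute 30.
V cannot begin until P (finishes minute 30, plus 5-minute gap → minute 35). It runs from minute 35 to 35 + 50 = minute 85.
T has to wait for P (finishes minute 30, plus 10-minute gap → minute 40); V (finishes minute 85). The latest of these is minute 85, so T runs minute 85 to 85 + 15 = minute 100.
Q has to wait for P (finishes minute 30); S (finishes minute 65). The latest of these is minute 65, so Q runs minute 65 to 65 + 35 = minute 100.
R has to wait for Q (finishes minute 100); S (finishes minute 65); V (finishes minute 85). The latest of these is minute 100, so R runs minute 100 to 100 + 30 = minute 130.
U needs all of R (finishes minute 130); Q (finishes minute 100). That puts its earliest start at minute 130; it finishes at 130 + 35 = minute 165.
All tasks are finished once the last one completes. Finish times: P at 30, Q at 100, R at 130, S at 65, T at 100, U at 165, V at 85. The latest is minute 165.

165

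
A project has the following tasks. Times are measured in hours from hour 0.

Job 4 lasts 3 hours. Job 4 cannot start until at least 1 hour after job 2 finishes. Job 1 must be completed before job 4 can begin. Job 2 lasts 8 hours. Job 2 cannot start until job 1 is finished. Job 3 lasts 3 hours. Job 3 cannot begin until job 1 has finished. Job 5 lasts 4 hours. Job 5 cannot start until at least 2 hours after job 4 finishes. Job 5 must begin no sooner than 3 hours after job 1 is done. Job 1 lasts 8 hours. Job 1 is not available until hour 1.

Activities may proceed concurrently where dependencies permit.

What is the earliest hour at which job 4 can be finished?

21

After its own release at hour 1, job 1 can start at hour 1 and finishes at hour 9.
After job 1 (finishes hour 9), job 2 can start at hour 9 and finishes at hour 17.
Job 4 needs all of job 2 (finishes hour 17, plus 1-hour gap → hour 18); job 1 (finishes hour 9). That puts its earliest start at hour 18; it finishes at 18 + 3 = hour 21.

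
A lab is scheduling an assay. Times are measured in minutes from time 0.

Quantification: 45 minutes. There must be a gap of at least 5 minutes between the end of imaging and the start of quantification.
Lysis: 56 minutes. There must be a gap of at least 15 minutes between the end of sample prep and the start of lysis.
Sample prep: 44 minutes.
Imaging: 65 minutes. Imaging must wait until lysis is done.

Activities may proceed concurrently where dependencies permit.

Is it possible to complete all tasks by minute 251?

Sample prep has no prerequisites, so it starts at minute 0 and finishes at minute 44.
After sample prep (finishes minute 44, plus 15-minute gap → minute 59), lysis can start at minute 59 and finishes at minute 115.
Imaging waits on lysis (finishes minute 115), so it starts at minute 115 and finishes at 115 + 65 = minute 180.
After imaging (finishes minute 180, plus 5-minute gap → minute 185), quantification can start at minute 185 and finishes at minute 230.
Every task is finished by minute 230, which is no later than the deadline of 251, so the schedule is feasible.

Yes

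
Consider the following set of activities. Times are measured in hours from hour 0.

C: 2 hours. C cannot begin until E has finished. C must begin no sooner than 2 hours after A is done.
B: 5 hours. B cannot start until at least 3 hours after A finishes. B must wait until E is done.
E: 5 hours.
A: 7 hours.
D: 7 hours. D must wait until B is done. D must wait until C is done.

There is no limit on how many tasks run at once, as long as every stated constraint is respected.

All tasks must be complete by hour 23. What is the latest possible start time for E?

D must finish by hour 23; it takes 7 hours, so it must start by 23 − 7 = hour 16.
Since D (must start by hour 16) depends on it, B must finish by hour 16. Backing off its 5-hour duration gives a latest start of hour 11.
C must finish before D (must start by hour 16). With a 2-hour duration, C must start by 16 − 2 = hour 14.
E must finish in time for B (must start by hour 11); C (must start by hour 14). The tightest is hour 11, so E must start by 11 − 5 = hour 6.

6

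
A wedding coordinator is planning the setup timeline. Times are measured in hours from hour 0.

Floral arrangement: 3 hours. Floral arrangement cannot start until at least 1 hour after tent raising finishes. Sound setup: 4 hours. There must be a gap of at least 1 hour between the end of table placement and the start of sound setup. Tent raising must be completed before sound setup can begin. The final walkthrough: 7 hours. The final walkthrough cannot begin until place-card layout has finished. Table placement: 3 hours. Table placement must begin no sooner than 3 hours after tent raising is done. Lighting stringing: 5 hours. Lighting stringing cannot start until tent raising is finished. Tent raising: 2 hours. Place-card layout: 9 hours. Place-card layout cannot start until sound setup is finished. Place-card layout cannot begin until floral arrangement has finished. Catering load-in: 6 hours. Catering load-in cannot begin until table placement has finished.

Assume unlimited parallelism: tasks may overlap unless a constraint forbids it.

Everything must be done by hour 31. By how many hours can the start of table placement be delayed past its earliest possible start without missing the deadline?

2

Tent raising can start immediately at hour 0; it finishes at hour 2.
Table placement cannot begin until tent raising (finishes hour 2, plus 3-hour gap → hour 5). It runs from hour 5 to 5 + 3 = hour 8.

Working backward from the deadline:
Nothing follows the final walkthrough; the deadline of hour 31 is its only limit. It must start by 31 − 7 = hour 24.
Since the final walkthrough (must start by hour 24) depends on it, place-card layout must finish by hour 24. Backing off its 9-hour duration gives a latest start of hour 15.
Sound setup must finish before place-card layout (must start by hour 15). With a 4-hour duration, sound setup must start by 15 − 4 = hour 11.
Catering load-in must finish by hour 31; it takes 6 hours, so it must start by 31 − 6 = hour 25.
For table placement: sound setup (must start by hour 11, minus 1-hour gap → hour 10); catering load-in (must start by hour 25). The most restrictive is hour 10; with a 3-hour duration, table placement must start by hour 7.
So table placement can start as early as hour 5 and as late as hour 7, giving 7 − 5 = 2 hours of slack.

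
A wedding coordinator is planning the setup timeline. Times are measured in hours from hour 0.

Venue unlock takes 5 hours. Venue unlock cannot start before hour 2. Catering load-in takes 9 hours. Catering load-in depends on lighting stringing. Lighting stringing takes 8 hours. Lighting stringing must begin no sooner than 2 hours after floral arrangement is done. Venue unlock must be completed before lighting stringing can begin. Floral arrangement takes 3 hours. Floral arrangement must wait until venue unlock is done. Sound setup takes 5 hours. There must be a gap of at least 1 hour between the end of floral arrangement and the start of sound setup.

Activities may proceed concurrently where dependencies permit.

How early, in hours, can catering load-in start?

After its own release at hour 2, venue unlock can start at hour 2 and finishes at hour 7.
Floral arrangement cannot begin until venue unlock (finishes hour 7). It runs from hour 7 to 7 + 3 = hour 10.
For lighting stringing: floral arrangement (finishes hour 10, plus 2-hour gap → hour 12); venue unlock (finishes hour 7). Taking the maximum gives a start of hour 12, and it finishes at 12 + 8 = hour 20.
Catering load-in waits on lighting stringing (finishes hour 20), so the earliest it can start is hour 20.

20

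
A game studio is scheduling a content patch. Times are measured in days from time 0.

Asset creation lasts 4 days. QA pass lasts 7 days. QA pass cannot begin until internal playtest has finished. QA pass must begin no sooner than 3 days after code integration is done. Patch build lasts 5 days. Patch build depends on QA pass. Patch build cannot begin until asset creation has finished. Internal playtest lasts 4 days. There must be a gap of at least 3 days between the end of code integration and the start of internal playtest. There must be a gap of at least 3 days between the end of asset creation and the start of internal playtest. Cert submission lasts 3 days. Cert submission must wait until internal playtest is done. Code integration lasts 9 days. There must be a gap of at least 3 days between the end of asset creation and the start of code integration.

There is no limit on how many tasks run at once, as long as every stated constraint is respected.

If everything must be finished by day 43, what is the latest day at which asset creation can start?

Patch build has no dependents, so it just needs to finish by day 43. Starting by 43 − 5 = day 38 achieves that.
QA pass has to be done before patch build (must start by day 38). That means finishing by day 38, i.e. starting by 38 − 7 = day 31.
To finish by day 43, cert submission (duration 3) must start no later than day 40.
Internal playtest must finish in time for QA pass (must start by day 31); cert submission (must start by day 40). The tightest is day 31, so internal playtest must start by 31 − 4 = day 27.
Code integration must finish in time for internal playtest (must start by day 27, minus 3-day gap → day 24); QA pass (must start by day 31, minus 3-day gap → day 28). The tightest is day 24, so code integration must start by 24 − 9 = day 15.
For asset creation: code integration (must start by day 15, minus 3-day gap → day 12); internal playtest (must start by day 27, minus 3-day gap → day 24); patch build (must start by day 38). The most restrictive is day 12; with a 4-day duration, asset creation must start by day 8.

8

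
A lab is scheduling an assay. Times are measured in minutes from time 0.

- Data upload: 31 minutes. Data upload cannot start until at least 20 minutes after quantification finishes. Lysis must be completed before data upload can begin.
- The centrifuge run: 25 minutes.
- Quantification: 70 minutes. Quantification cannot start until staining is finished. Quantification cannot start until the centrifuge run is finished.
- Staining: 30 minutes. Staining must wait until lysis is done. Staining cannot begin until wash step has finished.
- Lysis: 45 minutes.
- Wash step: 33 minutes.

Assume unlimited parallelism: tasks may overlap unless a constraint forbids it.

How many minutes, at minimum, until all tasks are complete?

196

Wash step can start immediately at minute 0; it finishes at minute 33.
Nothing blocks the centrifuge run, so it runs from minute 0 to minute 25.
Lysis has no prerequisites, so it starts at minute 0 and finishes at minute 45.
Staining needs all of lysis (finishes minute 45); wash step (finishes minute 33). That puts its earliest start at minute 45; it finishes at 45 + 30 = minute 75.
Quantification needs all of staining (finishes minute 75); the centrifuge run (finishes minute 25). That puts its earliest start at minute 75; it finishes at 75 + 70 = minute 145.
Data upload needs all of quantification (finishes minute 145, plus 20-minute gap → minute 165); lysis (finishes minute 45). That puts its earliest start at minute 165; it finishes at 165 + 31 = minute 196.
All tasks are finished once the last one completes. Finish times: Lysis at 45, The centrifuge run at 25, Wash step at 33, Staining at 75, Quantification at 145, Data upload at 196. The latest is minute 196.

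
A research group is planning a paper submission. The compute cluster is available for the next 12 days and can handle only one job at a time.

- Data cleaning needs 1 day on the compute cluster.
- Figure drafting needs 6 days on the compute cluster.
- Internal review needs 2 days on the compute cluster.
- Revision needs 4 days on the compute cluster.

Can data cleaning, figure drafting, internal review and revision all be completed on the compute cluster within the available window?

Running back to back, the jobs need 1 + 6 + 2 + 4 = 13 days on the compute cluster.
Since 13 > 12, they cannot all fit.

No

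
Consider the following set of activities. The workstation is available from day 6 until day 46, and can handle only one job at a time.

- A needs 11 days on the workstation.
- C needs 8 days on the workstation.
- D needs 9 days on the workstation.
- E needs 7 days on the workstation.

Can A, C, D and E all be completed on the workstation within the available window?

Yes

The workstation window is 46 − 6 = 40 days.
Running back to back, the jobs need 11 + 8 + 9 + 7 = 35 days on the workstation.
Since 35 ≤ 40, they fit within the window.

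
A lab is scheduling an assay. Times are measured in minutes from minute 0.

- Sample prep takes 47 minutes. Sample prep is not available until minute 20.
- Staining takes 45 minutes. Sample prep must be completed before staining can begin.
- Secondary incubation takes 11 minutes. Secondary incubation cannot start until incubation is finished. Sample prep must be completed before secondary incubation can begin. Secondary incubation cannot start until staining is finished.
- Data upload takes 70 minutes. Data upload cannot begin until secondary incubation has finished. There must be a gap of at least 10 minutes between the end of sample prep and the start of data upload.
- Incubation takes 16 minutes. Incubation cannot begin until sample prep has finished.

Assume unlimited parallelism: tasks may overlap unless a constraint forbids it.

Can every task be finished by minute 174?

Sample prep cannot begin until its own release at minute 20. It runs from minute 20 to 20 + 47 = minute 67.
Staining cannot begin until sample prep (finishes minute 67). It runs from minute 67 to 67 + 45 = minute 112.
Incubation waits on sample prep (finishes minute 67), so it starts at minute 67 and finishes at 67 + 16 = minute 83.
Secondary incubation needs all of incubation (finishes minute 83); sample prep (finishes minute 67); staining (finishes minute 112). That puts its earliest start at minute 112; it finishes at 112 + 11 = minute 123.
Data upload has to wait for secondary incubation (finishes minute 123); sample prep (finishes minute 67, plus 10-minute gap → minute 77). The latest of these is minute 123, so data upload runs minute 123 to 123 + 70 = minute 193.
The earliest everything can be done is minute 193, which is after the deadline of 174, so it is not possible.

No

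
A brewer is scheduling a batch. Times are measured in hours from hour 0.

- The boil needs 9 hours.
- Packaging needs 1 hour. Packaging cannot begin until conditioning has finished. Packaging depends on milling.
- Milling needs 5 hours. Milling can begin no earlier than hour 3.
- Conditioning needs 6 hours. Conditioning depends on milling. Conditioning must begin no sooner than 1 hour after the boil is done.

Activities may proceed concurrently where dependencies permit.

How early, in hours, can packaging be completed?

Nothing blocks the boil, so it runs from hour 0 to hour 9.
Milling waits on its own release at hour 3, so it starts at hour 3 and finishes at 3 + 5 = hour 8.
Conditioning has to wait for milling (finishes hour 8); the boil (finishes hour 9, plus 1-hour gap → hour 10). The latest of these is hour 10, so conditioning runs hour 10 to 10 + 6 = hour 16.
For packaging: conditioning (finishes hour 16); milling (finishes hour 8). Taking the maximum gives a start of hour 16, and it finishes at 16 + 1 = hour 17.

17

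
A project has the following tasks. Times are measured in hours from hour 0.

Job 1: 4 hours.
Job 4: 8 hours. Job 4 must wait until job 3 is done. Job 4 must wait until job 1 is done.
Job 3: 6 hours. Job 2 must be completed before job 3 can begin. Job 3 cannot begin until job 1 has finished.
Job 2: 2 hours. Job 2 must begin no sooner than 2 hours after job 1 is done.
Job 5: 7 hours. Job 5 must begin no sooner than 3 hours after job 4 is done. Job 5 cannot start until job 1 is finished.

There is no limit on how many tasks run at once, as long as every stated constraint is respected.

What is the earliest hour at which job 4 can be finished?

Nothing blocks job 1, so it runs from hour 0 to hour 4.
Job 2 cannot begin until job 1 (finishes hour 4, plus 2-hour gap → hour 6). It runs from hour 6 to 6 + 2 = hour 8.
Job 3 cannot start until job 2 (finishes hour 8); job 1 (finishes hour 4). The controlling bound is hour 8, so job 3 finishes at 8 + 6 = hour 14.
Job 4 cannot start until job 3 (finishes hour 14); job 1 (finishes hour 4). The controlling bound is hour 14, so job 4 finishes at 14 + 8 = hour 22.

22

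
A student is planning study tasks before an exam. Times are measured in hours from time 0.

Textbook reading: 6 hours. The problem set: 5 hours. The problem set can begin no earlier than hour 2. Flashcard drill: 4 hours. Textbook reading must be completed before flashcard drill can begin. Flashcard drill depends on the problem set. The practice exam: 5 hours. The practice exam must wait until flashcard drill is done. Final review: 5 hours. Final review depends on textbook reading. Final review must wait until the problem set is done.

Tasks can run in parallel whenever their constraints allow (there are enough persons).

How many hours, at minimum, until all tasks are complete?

The problem set waits on its own release at hour 2, so it starts at hour 2 and finishes at 2 + 5 = hour 7.
Textbook reading has no prerequisites, so it starts at hour 0 and finishes at hour 6.
For final review: textbook reading (finishes hour 6); the problem set (finishes hour 7). Taking the maximum gives a start of hour 7, and it finishes at 7 + 5 = hour 12.
Flashcard drill has to wait for textbook reading (finishes hour 6); the problem set (finishes hour 7). The latest of these is hour 7, so flashcard drill runs hour 7 to 7 + 4 = hour 11.
The practice exam cannot begin until flashcard drill (finishes hour 11). It runs from hour 11 to 11 + 5 = hour 16.
All tasks are finished once the last one completes. Finish times: Textbook reading at 6, The problem set at 7, Flashcard drill at 11, The practice exam at 16, Final review at 12. The latest is hour 16.

16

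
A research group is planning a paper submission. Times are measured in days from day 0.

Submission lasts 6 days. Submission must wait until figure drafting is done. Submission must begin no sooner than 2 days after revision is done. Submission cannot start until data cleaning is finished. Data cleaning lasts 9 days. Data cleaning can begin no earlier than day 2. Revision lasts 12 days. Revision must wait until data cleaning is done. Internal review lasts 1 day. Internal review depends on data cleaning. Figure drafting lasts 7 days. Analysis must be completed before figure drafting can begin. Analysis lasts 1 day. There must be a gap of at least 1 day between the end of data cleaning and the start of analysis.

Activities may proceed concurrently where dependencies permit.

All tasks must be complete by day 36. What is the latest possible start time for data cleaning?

7

Submission has no dependents, so it just needs to finish by day 36. Starting by 36 − 6 = day 30 achieves that.
Figure drafting must finish before submission (must start by day 30). With a 7-day duration, figure drafting must start by 30 − 7 = day 23.
Since figure drafting (must start by day 23) depends on it, analysis must finish by day 23. Backing off its 1-day duration gives a latest start of day 22.
To finish by day 36, internal review (duration 1) must start no later than day 35.
Revision must finish before submission (must start by day 30, minus 2-day gap → day 28). With a 12-day duration, revision must start by 28 − 12 = day 16.
Data cleaning must finish in time for analysis (must start by day 22, minus 1-day gap → day 21); internal review (must start by day 35); revision (must start by day 16); submission (must start by day 30). The tightest is day 16, so data cleaning must start by 16 − 9 = day 7.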